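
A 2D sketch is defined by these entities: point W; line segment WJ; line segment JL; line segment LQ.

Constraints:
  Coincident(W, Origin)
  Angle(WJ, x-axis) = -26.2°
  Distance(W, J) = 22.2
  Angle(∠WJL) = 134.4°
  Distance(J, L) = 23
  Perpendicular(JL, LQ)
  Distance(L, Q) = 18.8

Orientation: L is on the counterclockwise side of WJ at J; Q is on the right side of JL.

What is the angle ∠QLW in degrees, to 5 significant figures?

112.37°

W is at the origin; WJ runs at -26.2° with length 22.2, so J = 22.2·(cos -26.2°, sin -26.2°) = (19.919, -9.8014). ∠WJL = 134.4°, so JL runs at -26.2° + (180° − 134.4°) = 19.400° from the x-axis; with |JL| = 23.0, L = J + 23.0·(cos 19.400°, sin 19.400°) = (41.613, -2.1617). JL is perpendicular to LQ; with |LQ| = 18.8 on the right of JL, Q = L + 18.8·(0.33216, -0.94322) = (47.858, -19.894). Then cos ∠QLW = LQ·LW / (|LQ||LW|), giving 112.37°.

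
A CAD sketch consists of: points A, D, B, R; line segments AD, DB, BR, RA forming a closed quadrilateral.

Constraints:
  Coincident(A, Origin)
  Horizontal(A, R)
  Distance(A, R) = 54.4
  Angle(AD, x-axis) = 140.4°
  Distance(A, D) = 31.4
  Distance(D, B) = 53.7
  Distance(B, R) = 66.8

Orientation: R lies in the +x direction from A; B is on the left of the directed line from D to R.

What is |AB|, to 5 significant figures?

57.452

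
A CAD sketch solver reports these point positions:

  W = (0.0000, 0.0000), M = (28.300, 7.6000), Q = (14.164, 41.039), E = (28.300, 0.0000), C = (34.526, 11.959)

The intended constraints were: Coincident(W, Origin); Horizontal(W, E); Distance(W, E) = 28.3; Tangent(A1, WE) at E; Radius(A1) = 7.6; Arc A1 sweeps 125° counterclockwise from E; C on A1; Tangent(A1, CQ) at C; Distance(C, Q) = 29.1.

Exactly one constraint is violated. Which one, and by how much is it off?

Distance(C, Q) = 29.1 — off by 6.40.

W = (0.00, 0.00) ✓; W.y = 0.00, E.y = 0.00 ✓; |WE| = 28.30 ✓; ∠(ME, EW) = 90.00° ✓; |ME| = 7.600 ✓; bearing(M→C) − bearing(M→E) = 125.0° ✓; |MC| = 7.600 ✓; ∠(MC, CQ) = 90.00° ✓; |CQ| = 35.50 ✗.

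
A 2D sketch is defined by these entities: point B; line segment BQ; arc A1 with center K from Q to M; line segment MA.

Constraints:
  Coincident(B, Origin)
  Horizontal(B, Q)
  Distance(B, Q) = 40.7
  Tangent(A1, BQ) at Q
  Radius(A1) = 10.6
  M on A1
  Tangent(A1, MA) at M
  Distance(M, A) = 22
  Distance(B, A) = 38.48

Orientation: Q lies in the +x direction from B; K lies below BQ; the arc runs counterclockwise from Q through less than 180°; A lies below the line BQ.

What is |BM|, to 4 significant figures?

31.46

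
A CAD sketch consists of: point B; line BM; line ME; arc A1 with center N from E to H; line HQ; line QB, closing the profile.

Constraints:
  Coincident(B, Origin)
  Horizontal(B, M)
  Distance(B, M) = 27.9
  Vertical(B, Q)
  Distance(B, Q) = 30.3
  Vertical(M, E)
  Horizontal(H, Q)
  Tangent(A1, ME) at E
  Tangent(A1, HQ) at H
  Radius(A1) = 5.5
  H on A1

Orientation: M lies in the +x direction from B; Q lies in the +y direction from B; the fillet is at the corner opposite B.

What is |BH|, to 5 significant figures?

37.681

The virtual corner opposite B is at (27.900, 30.300). Tangency of A1 to ME means the radius NE is perpendicular to ME and tangency of A1 to HQ means the radius NH is perpendicular to HQ, with radius 5.5, so the center N sits 5.5 in from both sides at N = (22.400, 24.800). That places the tangent points at E = (27.900, 24.800) on ME and H = (22.400, 30.300) on HQ. Then |BH| = |H − B| = 37.681.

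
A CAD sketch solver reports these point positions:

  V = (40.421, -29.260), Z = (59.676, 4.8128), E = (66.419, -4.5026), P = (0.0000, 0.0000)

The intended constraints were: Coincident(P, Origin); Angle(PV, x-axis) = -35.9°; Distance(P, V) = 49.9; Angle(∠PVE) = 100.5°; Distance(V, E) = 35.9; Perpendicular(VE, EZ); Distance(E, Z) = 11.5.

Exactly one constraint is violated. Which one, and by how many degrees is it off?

Perpendicular(VE, EZ) — off by 7.70°.

P = (0.00, 0.00) ✓; PV at -35.90° ✓; |PV| = 49.90 ✓; ∠PVE = 100.5° ✓; |VE| = 35.90 ✓; ∠(VE, EZ) = 82.30° ✗; |EZ| = 11.50 ✓.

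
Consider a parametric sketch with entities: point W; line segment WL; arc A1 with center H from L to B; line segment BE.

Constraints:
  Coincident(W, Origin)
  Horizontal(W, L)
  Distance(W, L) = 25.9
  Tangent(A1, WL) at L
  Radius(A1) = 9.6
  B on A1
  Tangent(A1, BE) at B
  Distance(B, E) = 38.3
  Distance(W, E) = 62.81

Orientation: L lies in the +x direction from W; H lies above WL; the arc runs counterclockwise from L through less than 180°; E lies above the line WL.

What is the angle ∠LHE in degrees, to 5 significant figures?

152.26°

Checks: |HB| = 9.600 ✓; ∠(HB, BE) = 90.00° ✓; |BE| = 38.30 ✓; |WE| = 62.81 ✓.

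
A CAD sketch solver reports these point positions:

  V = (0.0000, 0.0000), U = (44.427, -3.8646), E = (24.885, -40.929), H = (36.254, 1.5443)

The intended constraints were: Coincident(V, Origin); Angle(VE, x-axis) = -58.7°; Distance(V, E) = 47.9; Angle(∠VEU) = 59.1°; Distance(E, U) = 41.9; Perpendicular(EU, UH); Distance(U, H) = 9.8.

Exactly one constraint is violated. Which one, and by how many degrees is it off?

Perpendicular(EU, UH) — off by 5.70°.

V = (0.00, 0.00) ✓; VE at -58.70° ✓; |VE| = 47.90 ✓; ∠VEU = 59.10° ✓; |EU| = 41.90 ✓; ∠(EU, UH) = 84.30° ✗; |UH| = 9.801 ✓.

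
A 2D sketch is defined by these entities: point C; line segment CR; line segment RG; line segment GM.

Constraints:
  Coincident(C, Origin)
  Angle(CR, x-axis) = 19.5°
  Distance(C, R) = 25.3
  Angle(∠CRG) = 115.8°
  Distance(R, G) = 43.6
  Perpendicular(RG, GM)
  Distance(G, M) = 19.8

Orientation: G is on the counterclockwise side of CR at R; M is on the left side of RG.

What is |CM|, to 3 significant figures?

54.7

∠CRG = 115.8°, so RG runs at 19.5° + (180° − 115.8°) = 83.7° from the x-axis; with |RG| = 43.6, G = R + 43.6·(cos 83.7°, sin 83.7°) = (28.6, 51.8). RG is perpendicular to GM; with |GM| = 19.8 on the left of RG, M = G + 19.8·(-0.994, 0.110) = (8.95, 54.0). Then |CM| = |M − C| = 54.7.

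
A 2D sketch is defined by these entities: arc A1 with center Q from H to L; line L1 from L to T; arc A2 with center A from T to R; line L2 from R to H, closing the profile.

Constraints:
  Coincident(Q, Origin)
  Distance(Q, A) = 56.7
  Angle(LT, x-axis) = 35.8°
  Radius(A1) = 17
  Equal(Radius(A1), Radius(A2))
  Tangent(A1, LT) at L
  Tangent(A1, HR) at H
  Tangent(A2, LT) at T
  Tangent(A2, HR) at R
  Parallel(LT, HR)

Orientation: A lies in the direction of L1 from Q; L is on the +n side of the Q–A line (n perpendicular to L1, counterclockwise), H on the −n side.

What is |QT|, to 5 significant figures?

59.194

The slot axis is L1's direction at 35.8°, so u = (cos 35.8°, sin 35.8°) = (0.81106, 0.58496) and n = (−sin 35.8°, cos 35.8°) = (-0.58496, 0.81106). Q is at the origin and A lies 56.7 along u from Q, so A = 56.7·u = (45.987, 33.167). Tangency of A1 to both parallel lines with radius 17.0 puts L and H at Q ± 17.0·n: L = (-9.9443, 13.788), H = (9.9443, -13.788). Equal radii place T and R the same way about A: T = A + 17.0·n = (36.043, 46.955), R = A − 17.0·n = (55.932, 19.379). Then |QT| = |T − Q| = 59.194.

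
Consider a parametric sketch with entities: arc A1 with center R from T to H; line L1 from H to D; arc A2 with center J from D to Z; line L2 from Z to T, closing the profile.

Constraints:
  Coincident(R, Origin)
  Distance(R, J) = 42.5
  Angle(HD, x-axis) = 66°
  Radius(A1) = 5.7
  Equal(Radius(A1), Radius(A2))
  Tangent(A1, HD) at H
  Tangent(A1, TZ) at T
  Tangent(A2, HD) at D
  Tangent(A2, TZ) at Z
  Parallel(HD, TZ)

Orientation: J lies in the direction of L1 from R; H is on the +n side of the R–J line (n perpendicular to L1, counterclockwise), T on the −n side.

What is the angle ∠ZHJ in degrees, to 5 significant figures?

7.3765°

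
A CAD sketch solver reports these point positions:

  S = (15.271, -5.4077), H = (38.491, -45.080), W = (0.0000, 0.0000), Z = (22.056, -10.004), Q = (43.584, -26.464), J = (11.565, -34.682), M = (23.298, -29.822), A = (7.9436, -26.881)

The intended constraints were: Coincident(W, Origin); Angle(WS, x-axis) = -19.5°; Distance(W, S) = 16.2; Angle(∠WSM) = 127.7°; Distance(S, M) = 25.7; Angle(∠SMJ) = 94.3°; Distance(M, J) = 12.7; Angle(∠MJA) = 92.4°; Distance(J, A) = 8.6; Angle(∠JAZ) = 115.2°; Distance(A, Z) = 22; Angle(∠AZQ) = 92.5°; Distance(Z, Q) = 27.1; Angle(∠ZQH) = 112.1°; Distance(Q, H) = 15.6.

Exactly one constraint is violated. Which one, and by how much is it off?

Distance(Q, H) = 15.6 — off by 3.70.

W = (0.00, 0.00) ✓; WS at -19.50° ✓; |WS| = 16.20 ✓; ∠WSM = 127.7° ✓; |SM| = 25.70 ✓; ∠SMJ = 94.30° ✓; |MJ| = 12.70 ✓; ∠MJA = 92.40° ✓; |JA| = 8.601 ✓; ∠JAZ = 115.2° ✓; |AZ| = 22.00 ✓; ∠AZQ = 92.50° ✓; |ZQ| = 27.10 ✓; ∠ZQH = 112.1° ✓; |QH| = 19.30 ✗.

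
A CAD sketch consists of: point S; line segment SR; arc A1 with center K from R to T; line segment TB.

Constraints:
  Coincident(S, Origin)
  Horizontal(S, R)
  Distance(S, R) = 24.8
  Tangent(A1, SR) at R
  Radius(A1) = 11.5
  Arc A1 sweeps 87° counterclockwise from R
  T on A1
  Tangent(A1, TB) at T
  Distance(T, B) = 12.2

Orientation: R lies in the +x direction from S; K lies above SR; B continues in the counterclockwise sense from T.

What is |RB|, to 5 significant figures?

26.071

S is at the origin; SR is horizontal with |SR| = 24.8 and R on the +x side, so R = (24.800, 0.0000). A1 meets SR tangentially, so KR is at right angles to SR, so K = R + (0, 11.5) = (24.800, 11.500). On A1, R sits at bearing -90° from K; an 87° counterclockwise sweep puts T at bearing -3°, so T = K + 11.5·(cos -3°, sin -3°) = (36.284, 10.898). Since A1 is tangent to TB there, KT ⟂ TB, so TB runs along (−sin -3°, cos -3°); with |TB| = 12.2, B = (36.923, 23.081). Then |RB| = |B − R| = 26.071.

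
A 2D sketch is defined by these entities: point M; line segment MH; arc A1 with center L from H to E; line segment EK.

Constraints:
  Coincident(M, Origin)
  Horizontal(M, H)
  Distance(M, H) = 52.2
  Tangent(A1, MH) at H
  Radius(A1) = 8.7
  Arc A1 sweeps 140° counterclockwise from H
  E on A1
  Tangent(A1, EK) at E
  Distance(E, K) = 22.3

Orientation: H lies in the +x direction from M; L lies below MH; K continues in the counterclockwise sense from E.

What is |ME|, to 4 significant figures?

49.07

M is at the origin; M and H share the same y with |MH| = 52.2 and H on the +x side, so H = (52.20, 0.000). Since A1 is tangent to MH there, LH ⟂ MH, so L = H + (0, -8.7) = (52.20, -8.700). On A1, H sits at bearing 90° from L; a 140° counterclockwise sweep puts E at bearing 230°, so E = L + 8.7·(cos 230°, sin 230°) = (46.61, -15.36). Then |ME| = |E − M| = 49.07.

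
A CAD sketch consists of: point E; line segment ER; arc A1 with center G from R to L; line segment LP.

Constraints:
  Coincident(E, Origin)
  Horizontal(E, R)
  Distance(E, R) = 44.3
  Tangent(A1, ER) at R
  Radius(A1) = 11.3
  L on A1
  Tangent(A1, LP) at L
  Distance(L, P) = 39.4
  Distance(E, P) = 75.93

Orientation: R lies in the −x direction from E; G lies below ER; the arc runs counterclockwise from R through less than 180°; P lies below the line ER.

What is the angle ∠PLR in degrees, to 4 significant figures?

135.9°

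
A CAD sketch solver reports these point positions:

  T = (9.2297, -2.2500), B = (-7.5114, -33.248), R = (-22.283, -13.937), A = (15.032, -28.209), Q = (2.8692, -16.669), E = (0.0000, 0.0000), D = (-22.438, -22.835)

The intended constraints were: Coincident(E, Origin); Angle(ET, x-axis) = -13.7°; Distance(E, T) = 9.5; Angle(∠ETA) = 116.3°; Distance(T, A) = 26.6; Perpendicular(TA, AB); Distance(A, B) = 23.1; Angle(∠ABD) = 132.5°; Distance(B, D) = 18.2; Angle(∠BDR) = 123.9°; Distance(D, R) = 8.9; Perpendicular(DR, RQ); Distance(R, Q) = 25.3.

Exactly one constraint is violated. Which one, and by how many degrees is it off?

Perpendicular(DR, RQ) — off by 5.20°.

E = (0.00, 0.00) ✓; ET at -13.70° ✓; |ET| = 9.500 ✓; ∠ETA = 116.3° ✓; |TA| = 26.60 ✓; ∠(TA, AB) = 90.00° ✓; |AB| = 23.10 ✓; ∠ABD = 132.5° ✓; |BD| = 18.20 ✓; ∠BDR = 123.9° ✓; |DR| = 8.899 ✓; ∠(DR, RQ) = 95.20° ✗; |RQ| = 25.30 ✓.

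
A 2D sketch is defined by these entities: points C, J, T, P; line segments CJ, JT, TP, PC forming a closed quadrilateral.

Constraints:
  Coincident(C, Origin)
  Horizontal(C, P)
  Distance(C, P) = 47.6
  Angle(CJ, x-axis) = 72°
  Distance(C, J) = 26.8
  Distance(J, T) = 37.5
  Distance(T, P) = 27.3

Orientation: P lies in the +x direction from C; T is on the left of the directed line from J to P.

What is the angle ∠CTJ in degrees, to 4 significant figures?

28.10°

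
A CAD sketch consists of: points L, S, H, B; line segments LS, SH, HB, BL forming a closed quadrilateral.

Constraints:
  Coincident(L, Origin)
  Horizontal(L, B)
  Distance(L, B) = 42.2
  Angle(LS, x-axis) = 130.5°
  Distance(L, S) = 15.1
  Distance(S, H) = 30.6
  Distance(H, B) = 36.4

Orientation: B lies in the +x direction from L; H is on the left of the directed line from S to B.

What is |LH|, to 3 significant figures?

31.3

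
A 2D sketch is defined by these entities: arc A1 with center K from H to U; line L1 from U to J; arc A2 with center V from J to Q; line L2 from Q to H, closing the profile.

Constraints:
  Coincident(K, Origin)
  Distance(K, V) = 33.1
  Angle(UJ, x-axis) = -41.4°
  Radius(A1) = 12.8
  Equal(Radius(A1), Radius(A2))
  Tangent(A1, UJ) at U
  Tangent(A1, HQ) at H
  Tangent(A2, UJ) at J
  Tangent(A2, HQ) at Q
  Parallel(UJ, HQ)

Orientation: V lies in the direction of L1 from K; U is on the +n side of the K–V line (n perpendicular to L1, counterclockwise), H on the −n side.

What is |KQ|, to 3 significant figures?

35.5

The slot axis is L1's direction at -41.4°, so u = (cos -41.4°, sin -41.4°) = (0.750, -0.661) and n = (−sin -41.4°, cos -41.4°) = (0.661, 0.750). K is at the origin and V lies 33.1 along u from K, so V = 33.1·u = (24.8, -21.9). Tangency of A1 to both parallel lines with radius 12.8 puts U and H at K ± 12.8·n: U = (8.46, 9.60), H = (-8.46, -9.60). Equal radii place J and Q the same way about V: J = V + 12.8·n = (33.3, -12.3), Q = V − 12.8·n = (16.4, -31.5). Then |KQ| = |Q − K| = 35.5.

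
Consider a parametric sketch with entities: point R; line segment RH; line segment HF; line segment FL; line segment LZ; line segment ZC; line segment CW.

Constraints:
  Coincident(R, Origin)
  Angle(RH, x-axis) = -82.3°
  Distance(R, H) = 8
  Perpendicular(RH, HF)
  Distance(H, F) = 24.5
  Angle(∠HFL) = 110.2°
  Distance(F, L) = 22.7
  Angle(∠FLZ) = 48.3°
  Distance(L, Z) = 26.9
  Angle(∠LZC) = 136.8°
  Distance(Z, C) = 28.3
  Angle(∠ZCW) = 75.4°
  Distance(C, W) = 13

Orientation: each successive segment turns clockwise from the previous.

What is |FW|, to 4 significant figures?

23.38

R is at the origin; RH runs at -82.3° with length 8.0, so H = (1.072, -7.928). The perpendicularity gives HF at right angles to RH, so HF runs at -172.3°; with |HF| = 24.5, F = (-23.21, -11.21). ∠HFL = 110.2° gives FL at 117.9° from the x-axis; with |FL| = 22.7, L = (-33.83, 8.851). ∠FLZ = 48.3° gives LZ at -13.80° from the x-axis; with |LZ| = 26.9, Z = (-7.706, 2.434). ∠LZC = 136.8° gives ZC at -57.00° from the x-axis; with |ZC| = 28.3, C = (7.708, -21.30). ∠ZCW = 75.4° gives CW at -161.6° from the x-axis; with |CW| = 13.0, W = (-4.628, -25.40). Then |FW| = |W − F| = 23.38.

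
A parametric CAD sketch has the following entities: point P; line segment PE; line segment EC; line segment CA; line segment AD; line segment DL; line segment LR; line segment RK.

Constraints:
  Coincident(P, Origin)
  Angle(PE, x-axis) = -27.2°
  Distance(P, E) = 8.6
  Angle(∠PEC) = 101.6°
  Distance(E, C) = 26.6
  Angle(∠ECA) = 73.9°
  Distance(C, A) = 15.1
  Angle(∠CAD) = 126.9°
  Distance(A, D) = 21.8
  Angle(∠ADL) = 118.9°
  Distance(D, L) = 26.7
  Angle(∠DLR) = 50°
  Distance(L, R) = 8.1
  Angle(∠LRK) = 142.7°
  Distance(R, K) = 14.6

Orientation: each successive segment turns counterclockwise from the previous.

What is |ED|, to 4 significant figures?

22.34

∠ECA = 73.9° gives CA at 157.3° from the x-axis; with |CA| = 15.1, A = (10.39, 22.63). ∠CAD = 126.9° gives AD at -149.6° from the x-axis; with |AD| = 21.8, D = (-8.416, 11.59). Then |ED| = |D − E| = 22.34.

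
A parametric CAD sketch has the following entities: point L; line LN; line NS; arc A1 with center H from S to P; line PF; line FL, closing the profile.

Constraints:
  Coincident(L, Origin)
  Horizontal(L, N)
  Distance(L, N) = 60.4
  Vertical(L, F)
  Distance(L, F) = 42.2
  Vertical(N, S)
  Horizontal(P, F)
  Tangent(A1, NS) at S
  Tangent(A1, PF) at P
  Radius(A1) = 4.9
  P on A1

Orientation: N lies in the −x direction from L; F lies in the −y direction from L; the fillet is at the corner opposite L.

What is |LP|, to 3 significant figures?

69.7

The virtual corner opposite L is at (-60.4, -42.2). Since A1 is tangent to NS there, HS ⟂ NS and A1 meets PF tangentially, so HP is at right angles to PF, with radius 4.9, so the center H sits 4.9 in from both sides at H = (-55.5, -37.3). That places the tangent points at S = (-60.4, -37.3) on NS and P = (-55.5, -42.2) on PF. Then |LP| = |P − L| = 69.7.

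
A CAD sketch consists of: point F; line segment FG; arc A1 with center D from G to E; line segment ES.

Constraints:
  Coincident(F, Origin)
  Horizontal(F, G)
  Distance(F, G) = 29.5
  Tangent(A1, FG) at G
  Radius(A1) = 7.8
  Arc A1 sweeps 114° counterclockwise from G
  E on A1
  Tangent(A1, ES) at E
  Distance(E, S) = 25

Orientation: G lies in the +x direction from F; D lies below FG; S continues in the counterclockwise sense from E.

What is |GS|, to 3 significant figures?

33.9

F is at the origin; FG is horizontal with |FG| = 29.5 and G on the +x side, so G = (29.5, 0.00). The tangent condition forces DG to be normal to FG, so D = G + (0, -7.8) = (29.5, -7.80). On A1, G sits at bearing 90° from D; a 114° counterclockwise sweep puts E at bearing 204°, so E = D + 7.8·(cos 204°, sin 204°) = (22.4, -11.0). Tangency of A1 to ES means the radius DE is perpendicular to ES, so ES runs along (−sin 204°, cos 204°); with |ES| = 25.0, S = (32.5, -33.8). Then |GS| = |S − G| = 33.9.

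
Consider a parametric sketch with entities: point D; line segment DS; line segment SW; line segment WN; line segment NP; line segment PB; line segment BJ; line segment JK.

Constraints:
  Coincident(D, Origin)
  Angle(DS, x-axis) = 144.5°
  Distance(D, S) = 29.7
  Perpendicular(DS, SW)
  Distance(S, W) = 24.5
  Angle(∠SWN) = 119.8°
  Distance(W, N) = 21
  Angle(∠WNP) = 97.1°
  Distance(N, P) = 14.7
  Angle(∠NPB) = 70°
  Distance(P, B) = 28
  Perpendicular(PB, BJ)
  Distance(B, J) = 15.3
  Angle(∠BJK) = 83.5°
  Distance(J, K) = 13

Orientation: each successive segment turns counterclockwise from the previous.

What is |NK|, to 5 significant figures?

10.056

D is at the origin; DS runs at 144.5° with length 29.7, so S = (-24.179, 17.247). The perpendicularity gives SW at right angles to DS, so SW runs at -125.50°; with |SW| = 24.5, W = (-38.406, -2.6990). ∠SWN = 119.8° gives WN at -65.300° from the x-axis; with |WN| = 21.0, N = (-29.631, -21.778). ∠WNP = 97.1° gives NP at 17.600° from the x-axis; with |NP| = 14.7, P = (-15.619, -17.333). ∠NPB = 70.0° gives PB at 127.60° from the x-axis; with |PB| = 28.0, B = (-32.703, 4.8513). PB ⟂ BJ, so BJ runs at -142.40°; with |BJ| = 15.3, J = (-44.825, -4.4839). ∠BJK = 83.5° gives JK at -45.900° from the x-axis; with |JK| = 13.0, K = (-35.779, -13.820). Then |NK| = |K − N| = 10.056.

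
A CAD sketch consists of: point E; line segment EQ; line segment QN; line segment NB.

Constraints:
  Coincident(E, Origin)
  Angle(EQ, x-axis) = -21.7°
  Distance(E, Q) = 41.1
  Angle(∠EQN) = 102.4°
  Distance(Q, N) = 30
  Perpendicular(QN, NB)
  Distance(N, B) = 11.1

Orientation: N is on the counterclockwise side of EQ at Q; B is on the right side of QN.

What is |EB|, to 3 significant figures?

64.3

E is at the origin; EQ runs at -21.7° with length 41.1, so Q = 41.1·(cos -21.7°, sin -21.7°) = (38.2, -15.2). ∠EQN = 102.4°, so QN runs at -21.7° + (180° − 102.4°) = 55.9° from the x-axis; with |QN| = 30.0, N = Q + 30.0·(cos 55.9°, sin 55.9°) = (55.0, 9.65). The perpendicularity gives NB at right angles to QN; with |NB| = 11.1 on the right of QN, B = N + 11.1·(0.828, -0.561) = (64.2, 3.42). Then |EB| = |B − E| = 64.3.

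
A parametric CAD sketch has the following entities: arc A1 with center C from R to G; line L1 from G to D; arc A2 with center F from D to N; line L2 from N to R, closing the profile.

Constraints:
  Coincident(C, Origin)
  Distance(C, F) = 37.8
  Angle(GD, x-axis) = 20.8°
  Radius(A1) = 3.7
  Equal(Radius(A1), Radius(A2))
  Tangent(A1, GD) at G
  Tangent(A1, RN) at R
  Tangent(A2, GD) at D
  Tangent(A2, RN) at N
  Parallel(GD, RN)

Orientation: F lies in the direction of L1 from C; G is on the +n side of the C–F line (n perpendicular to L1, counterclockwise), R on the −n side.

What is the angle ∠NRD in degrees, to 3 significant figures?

11.1°

Tangency of A1 to both parallel lines with radius 3.7 puts G and R at C ± 3.7·n: G = (-1.31, 3.46), R = (1.31, -3.46). Equal radii place D and N the same way about F: D = F + 3.7·n = (34.0, 16.9), N = F − 3.7·n = (36.7, 9.96). Then cos ∠NRD = RN·RD / (|RN||RD|), giving 11.1°.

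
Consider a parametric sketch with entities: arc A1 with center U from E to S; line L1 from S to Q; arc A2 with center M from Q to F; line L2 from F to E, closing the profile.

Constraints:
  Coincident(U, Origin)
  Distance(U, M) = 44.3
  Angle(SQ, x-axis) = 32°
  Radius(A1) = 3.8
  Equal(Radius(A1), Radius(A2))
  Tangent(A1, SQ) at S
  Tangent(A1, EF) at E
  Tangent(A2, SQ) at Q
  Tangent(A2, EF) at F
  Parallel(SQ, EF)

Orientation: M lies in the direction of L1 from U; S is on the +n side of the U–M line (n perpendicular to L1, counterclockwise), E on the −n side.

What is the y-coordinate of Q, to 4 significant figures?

26.70

The slot axis is L1's direction at 32.0°, so u = (cos 32.0°, sin 32.0°) = (0.8480, 0.5299) and n = (−sin 32.0°, cos 32.0°) = (-0.5299, 0.8480). U is at the origin and M lies 44.3 along u from U, so M = 44.3·u = (37.57, 23.48). Tangency of A1 to both parallel lines with radius 3.8 puts S and E at U ± 3.8·n: S = (-2.014, 3.223), E = (2.014, -3.223). Equal radii place Q and F the same way about M: Q = M + 3.8·n = (35.55, 26.70), F = M − 3.8·n = (39.58, 20.25). So Q.y = 26.70.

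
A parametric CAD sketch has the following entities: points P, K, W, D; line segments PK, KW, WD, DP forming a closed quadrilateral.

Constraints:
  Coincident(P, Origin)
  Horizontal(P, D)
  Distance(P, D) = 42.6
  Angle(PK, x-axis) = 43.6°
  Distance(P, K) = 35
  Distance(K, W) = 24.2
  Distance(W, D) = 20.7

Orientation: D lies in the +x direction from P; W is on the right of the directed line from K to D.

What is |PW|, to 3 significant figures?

21.9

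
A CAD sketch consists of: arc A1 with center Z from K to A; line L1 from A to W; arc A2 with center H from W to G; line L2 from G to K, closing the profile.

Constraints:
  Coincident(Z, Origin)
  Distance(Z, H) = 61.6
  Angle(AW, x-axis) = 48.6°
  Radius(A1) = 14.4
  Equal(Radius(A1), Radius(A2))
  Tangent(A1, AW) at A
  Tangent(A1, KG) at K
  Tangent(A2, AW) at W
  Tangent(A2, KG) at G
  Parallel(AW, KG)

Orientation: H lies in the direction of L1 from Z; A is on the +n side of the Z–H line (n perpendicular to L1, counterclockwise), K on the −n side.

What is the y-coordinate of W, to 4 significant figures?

55.73

The slot axis is L1's direction at 48.6°, so u = (cos 48.6°, sin 48.6°) = (0.6613, 0.7501) and n = (−sin 48.6°, cos 48.6°) = (-0.7501, 0.6613). Z is at the origin and H lies 61.6 along u from Z, so H = 61.6·u = (40.74, 46.21). Tangency of A1 to both parallel lines with radius 14.4 puts A and K at Z ± 14.4·n: A = (-10.80, 9.523), K = (10.80, -9.523). Equal radii place W and G the same way about H: W = H + 14.4·n = (29.94, 55.73), G = H − 14.4·n = (51.54, 36.68). So W.y = 55.73.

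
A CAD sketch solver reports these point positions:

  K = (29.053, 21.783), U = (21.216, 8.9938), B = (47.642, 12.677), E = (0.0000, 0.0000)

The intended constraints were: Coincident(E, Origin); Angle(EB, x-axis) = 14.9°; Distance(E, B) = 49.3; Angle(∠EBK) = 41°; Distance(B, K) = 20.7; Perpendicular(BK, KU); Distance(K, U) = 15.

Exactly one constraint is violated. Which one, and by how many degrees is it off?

Perpendicular(BK, KU) — off by 5.40°.

E = (0.00, 0.00) ✓; EB at 14.90° ✓; |EB| = 49.30 ✓; ∠EBK = 41.00° ✓; |BK| = 20.70 ✓; ∠(BK, KU) = 84.60° ✗; |KU| = 15.00 ✓.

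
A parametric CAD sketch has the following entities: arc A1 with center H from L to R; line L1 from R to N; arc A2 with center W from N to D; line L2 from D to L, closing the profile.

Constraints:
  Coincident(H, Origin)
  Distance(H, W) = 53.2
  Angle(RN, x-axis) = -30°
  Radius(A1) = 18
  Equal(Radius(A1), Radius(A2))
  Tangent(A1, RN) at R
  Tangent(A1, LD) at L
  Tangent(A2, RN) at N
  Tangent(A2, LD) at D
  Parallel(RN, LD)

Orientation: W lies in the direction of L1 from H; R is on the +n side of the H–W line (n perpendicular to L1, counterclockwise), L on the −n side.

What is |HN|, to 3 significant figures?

56.2

The slot axis is L1's direction at -30.0°, so u = (cos -30.0°, sin -30.0°) = (0.866, -0.500) and n = (−sin -30.0°, cos -30.0°) = (0.500, 0.866). H is at the origin and W lies 53.2 along u from H, so W = 53.2·u = (46.1, -26.6). Tangency of A1 to both parallel lines with radius 18.0 puts R and L at H ± 18.0·n: R = (9.00, 15.6), L = (-9.00, -15.6). Equal radii place N and D the same way about W: N = W + 18.0·n = (55.1, -11.0), D = W − 18.0·n = (37.1, -42.2). Then |HN| = |N − H| = 56.2.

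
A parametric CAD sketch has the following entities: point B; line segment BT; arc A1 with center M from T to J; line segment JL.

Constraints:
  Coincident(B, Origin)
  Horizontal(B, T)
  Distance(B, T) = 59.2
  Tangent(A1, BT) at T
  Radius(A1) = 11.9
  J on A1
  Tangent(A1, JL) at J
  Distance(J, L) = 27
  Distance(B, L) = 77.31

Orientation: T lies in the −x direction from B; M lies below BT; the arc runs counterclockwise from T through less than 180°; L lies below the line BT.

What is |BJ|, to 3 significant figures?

72.3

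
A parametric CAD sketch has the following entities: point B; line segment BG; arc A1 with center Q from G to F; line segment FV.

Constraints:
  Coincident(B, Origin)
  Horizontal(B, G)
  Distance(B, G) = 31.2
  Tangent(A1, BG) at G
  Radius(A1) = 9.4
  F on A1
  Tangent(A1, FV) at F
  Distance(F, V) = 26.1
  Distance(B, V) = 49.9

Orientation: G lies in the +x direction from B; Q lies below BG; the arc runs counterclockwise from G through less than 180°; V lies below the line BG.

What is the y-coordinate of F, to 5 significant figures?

-13.284

Checks: |QF| = 9.400 ✓; ∠(QF, FV) = 90.00° ✓; |FV| = 26.10 ✓; |BV| = 49.90 ✓.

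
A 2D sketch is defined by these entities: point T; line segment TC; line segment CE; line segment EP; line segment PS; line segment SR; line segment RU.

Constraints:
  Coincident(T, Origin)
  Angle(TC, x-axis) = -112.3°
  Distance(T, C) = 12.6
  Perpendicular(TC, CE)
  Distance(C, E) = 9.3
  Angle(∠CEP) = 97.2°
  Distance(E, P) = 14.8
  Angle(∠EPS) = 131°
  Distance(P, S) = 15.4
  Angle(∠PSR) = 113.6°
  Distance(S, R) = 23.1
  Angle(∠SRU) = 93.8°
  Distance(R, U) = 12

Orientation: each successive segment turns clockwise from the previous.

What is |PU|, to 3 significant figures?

30.1

T is at the origin; TC runs at -112.3° with length 12.6, so C = (-4.78, -11.7). The perpendicularity gives CE at right angles to TC, so CE runs at 158°; with |CE| = 9.3, E = (-13.4, -8.13). ∠CEP = 97.2° gives EP at 74.9° from the x-axis; with |EP| = 14.8, P = (-9.53, 6.16). ∠EPS = 131.0° gives PS at 25.9° from the x-axis; with |PS| = 15.4, S = (4.32, 12.9). ∠PSR = 113.6° gives SR at -40.5° from the x-axis; with |SR| = 23.1, R = (21.9, -2.12). ∠SRU = 93.8° gives RU at -127° from the x-axis; with |RU| = 12.0, U = (14.7, -11.7). Then |PU| = |U − P| = 30.1.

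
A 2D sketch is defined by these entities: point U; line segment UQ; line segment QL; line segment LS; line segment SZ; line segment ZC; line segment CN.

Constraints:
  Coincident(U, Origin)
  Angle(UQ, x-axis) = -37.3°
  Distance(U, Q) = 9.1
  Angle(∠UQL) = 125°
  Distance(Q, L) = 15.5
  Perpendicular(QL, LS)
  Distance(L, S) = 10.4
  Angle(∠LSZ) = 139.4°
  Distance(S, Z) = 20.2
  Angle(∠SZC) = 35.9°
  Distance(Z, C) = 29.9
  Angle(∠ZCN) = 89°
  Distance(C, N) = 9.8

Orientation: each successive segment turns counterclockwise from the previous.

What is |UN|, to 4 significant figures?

22.41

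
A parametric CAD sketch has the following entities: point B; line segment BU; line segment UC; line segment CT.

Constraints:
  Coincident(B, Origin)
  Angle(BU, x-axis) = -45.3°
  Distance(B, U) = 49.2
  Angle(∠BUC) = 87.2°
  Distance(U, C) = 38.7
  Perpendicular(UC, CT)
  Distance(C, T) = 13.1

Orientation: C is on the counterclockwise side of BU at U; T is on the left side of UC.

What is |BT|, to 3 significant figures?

51.2

∠BUC = 87.2°, so UC runs at -45.3° + (180° − 87.2°) = 47.5° from the x-axis; with |UC| = 38.7, C = U + 38.7·(cos 47.5°, sin 47.5°) = (60.8, -6.44). UC is perpendicular to CT; with |CT| = 13.1 on the left of UC, T = C + 13.1·(-0.737, 0.676) = (51.1, 2.41). Then |BT| = |T − B| = 51.2.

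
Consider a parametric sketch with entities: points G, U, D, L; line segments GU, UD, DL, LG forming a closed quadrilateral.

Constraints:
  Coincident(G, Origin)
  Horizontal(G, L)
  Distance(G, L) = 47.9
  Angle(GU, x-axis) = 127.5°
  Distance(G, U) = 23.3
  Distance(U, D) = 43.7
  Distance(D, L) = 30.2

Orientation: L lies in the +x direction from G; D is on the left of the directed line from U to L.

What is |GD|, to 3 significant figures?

37.6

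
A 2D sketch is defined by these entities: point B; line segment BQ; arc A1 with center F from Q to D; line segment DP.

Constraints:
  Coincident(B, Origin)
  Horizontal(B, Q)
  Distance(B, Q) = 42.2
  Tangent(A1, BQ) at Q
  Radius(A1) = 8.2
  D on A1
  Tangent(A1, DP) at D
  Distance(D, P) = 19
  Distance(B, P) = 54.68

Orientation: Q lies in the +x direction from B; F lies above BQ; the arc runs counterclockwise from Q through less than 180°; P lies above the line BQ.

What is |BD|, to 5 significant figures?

51.189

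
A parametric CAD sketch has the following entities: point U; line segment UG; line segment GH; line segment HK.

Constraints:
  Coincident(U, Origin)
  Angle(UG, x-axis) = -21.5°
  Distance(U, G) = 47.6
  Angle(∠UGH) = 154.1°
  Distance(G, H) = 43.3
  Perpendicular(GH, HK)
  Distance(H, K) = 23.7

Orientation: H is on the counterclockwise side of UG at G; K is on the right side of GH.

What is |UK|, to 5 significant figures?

96.933

∠UGH = 154.1°, so GH runs at -21.5° + (180° − 154.1°) = 4.4000° from the x-axis; with |GH| = 43.3, H = G + 43.3·(cos 4.4000°, sin 4.4000°) = (87.460, -14.124). GH ⟂ HK; with |HK| = 23.7 on the right of GH, K = H + 23.7·(0.076719, -0.99705) = (89.279, -37.754). Then |UK| = |K − U| = 96.933.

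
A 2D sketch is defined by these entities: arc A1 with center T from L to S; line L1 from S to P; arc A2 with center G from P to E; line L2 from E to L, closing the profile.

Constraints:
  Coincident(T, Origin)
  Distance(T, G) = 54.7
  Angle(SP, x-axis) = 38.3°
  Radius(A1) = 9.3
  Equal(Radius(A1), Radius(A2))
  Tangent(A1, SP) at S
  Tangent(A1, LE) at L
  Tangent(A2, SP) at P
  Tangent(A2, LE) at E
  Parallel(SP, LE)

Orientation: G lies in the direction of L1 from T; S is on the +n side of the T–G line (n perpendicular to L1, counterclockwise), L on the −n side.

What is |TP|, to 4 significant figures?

55.48

Tangency of A1 to both parallel lines with radius 9.3 puts S and L at T ± 9.3·n: S = (-5.764, 7.298), L = (5.764, -7.298). Equal radii place P and E the same way about G: P = G + 9.3·n = (37.16, 41.20), E = G − 9.3·n = (48.69, 26.60). Then |TP| = |P − T| = 55.48.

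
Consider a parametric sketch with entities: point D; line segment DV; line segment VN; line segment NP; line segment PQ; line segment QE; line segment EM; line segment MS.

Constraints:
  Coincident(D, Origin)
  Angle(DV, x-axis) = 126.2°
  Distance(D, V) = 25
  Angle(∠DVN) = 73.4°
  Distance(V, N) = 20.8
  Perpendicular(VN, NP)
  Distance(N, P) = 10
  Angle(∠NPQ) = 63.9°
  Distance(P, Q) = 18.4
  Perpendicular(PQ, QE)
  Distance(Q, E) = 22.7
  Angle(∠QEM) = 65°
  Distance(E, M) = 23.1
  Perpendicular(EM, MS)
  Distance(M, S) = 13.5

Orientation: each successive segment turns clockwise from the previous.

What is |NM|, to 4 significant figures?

7.985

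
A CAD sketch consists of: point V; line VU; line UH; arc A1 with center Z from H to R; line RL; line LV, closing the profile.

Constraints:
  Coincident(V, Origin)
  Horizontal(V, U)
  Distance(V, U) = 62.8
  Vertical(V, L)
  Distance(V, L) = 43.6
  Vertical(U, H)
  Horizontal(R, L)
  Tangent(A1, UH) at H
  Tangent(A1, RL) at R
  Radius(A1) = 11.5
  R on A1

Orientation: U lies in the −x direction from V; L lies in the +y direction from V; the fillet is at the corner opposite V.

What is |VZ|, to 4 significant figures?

60.52

V is at the origin; V and U share the same y with |VU| = 62.8 and U on the −x side, so U = (-62.80, 0.000). VL is vertical with |VL| = 43.6 and L on the +y side, so L = (0.000, 43.60). The virtual corner opposite V is at (-62.80, 43.60). A1 meets UH tangentially, so ZH is at right angles to UH and A1 meets RL tangentially, so ZR is at right angles to RL, with radius 11.5, so the center Z sits 11.5 in from both sides at Z = (-51.30, 32.10). Then |VZ| = |Z − V| = 60.52.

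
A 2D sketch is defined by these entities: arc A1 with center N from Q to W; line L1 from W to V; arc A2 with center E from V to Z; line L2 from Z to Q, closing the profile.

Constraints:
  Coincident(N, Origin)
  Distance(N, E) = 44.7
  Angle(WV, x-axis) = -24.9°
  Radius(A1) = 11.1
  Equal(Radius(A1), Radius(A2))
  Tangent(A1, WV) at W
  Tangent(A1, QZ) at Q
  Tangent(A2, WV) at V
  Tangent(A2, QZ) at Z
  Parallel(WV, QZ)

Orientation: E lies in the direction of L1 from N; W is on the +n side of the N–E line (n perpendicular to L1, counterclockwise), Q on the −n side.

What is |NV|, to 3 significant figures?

46.1

The slot axis is L1's direction at -24.9°, so u = (cos -24.9°, sin -24.9°) = (0.907, -0.421) and n = (−sin -24.9°, cos -24.9°) = (0.421, 0.907). N is at the origin and E lies 44.7 along u from N, so E = 44.7·u = (40.5, -18.8). Tangency of A1 to both parallel lines with radius 11.1 puts W and Q at N ± 11.1·n: W = (4.67, 10.1), Q = (-4.67, -10.1). Equal radii place V and Z the same way about E: V = E + 11.1·n = (45.2, -8.75), Z = E − 11.1·n = (35.9, -28.9). Then |NV| = |V − N| = 46.1.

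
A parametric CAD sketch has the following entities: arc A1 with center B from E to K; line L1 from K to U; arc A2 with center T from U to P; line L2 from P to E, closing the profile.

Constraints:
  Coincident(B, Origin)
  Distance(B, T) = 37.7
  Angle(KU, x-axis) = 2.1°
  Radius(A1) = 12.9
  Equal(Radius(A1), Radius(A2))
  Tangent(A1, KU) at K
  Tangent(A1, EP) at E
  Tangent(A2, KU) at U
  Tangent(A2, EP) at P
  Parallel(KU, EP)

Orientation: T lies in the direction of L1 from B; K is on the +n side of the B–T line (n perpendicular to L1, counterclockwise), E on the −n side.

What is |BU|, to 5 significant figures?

39.846

The slot axis is L1's direction at 2.1°, so u = (cos 2.1°, sin 2.1°) = (0.99933, 0.036644) and n = (−sin 2.1°, cos 2.1°) = (-0.036644, 0.99933). B is at the origin and T lies 37.7 along u from B, so T = 37.7·u = (37.675, 1.3815). Tangency of A1 to both parallel lines with radius 12.9 puts K and E at B ± 12.9·n: K = (-0.47270, 12.891), E = (0.47270, -12.891). Equal radii place U and P the same way about T: U = T + 12.9·n = (37.202, 14.273), P = T − 12.9·n = (38.147, -11.510). Then |BU| = |U − B| = 39.846.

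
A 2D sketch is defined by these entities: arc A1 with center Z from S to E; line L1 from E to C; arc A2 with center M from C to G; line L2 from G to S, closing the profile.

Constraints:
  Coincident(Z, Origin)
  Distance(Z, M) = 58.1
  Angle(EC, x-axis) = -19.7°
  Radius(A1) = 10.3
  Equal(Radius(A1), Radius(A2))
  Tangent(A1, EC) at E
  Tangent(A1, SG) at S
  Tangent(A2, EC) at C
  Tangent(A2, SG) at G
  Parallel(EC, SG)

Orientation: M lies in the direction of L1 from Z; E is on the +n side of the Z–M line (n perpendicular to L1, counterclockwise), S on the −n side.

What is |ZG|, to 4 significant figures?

59.01

The slot axis is L1's direction at -19.7°, so u = (cos -19.7°, sin -19.7°) = (0.9415, -0.3371) and n = (−sin -19.7°, cos -19.7°) = (0.3371, 0.9415). Z is at the origin and M lies 58.1 along u from Z, so M = 58.1·u = (54.70, -19.59). Tangency of A1 to both parallel lines with radius 10.3 puts E and S at Z ± 10.3·n: E = (3.472, 9.697), S = (-3.472, -9.697). Equal radii place C and G the same way about M: C = M + 10.3·n = (58.17, -9.888), G = M − 10.3·n = (51.23, -29.28). Then |ZG| = |G − Z| = 59.01.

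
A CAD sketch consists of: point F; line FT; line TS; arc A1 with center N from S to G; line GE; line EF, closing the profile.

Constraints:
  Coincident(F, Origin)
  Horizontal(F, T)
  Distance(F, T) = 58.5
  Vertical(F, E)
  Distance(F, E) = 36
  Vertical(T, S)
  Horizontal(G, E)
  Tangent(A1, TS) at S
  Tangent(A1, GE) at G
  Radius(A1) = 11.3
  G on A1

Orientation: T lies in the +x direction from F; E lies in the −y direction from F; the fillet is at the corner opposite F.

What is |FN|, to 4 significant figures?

53.27

F is at the origin; F and T share the same y with |FT| = 58.5 and T on the +x side, so T = (58.50, 0.000). FE is vertical with |FE| = 36.0 and E on the −y side, so E = (0.000, -36.00). The virtual corner opposite F is at (58.50, -36.00). Since A1 is tangent to TS there, NS ⟂ TS and A1 meets GE tangentially, so NG is at right angles to GE, with radius 11.3, so the center N sits 11.3 in from both sides at N = (47.20, -24.70). Then |FN| = |N − F| = 53.27.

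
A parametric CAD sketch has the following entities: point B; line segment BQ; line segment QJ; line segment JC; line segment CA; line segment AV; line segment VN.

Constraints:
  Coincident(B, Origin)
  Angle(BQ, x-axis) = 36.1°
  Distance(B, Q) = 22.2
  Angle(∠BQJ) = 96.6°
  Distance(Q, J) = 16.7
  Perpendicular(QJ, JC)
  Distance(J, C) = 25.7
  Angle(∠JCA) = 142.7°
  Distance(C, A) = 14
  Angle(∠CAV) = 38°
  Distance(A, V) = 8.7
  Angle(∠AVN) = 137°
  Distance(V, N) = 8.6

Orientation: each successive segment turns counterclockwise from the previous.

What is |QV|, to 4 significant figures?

29.28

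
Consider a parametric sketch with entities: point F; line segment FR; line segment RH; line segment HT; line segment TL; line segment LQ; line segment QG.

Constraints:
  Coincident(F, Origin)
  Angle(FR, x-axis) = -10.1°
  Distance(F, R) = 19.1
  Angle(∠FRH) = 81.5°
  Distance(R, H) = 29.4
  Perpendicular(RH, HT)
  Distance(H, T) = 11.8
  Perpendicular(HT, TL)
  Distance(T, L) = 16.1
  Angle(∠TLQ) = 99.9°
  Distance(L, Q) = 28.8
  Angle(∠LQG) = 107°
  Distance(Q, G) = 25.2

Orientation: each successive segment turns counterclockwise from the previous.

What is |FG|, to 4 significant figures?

54.59

F is at the origin; FR runs at -10.1° with length 19.1, so R = (18.80, -3.350). ∠FRH = 81.5° gives RH at 88.40° from the x-axis; with |RH| = 29.4, H = (19.62, 26.04). The perpendicularity gives HT at right angles to RH, so HT runs at 178.4°; with |HT| = 11.8, T = (7.830, 26.37). HT ⟂ TL, so TL runs at -91.60°; with |TL| = 16.1, L = (7.380, 10.27). ∠TLQ = 99.9° gives LQ at -11.50° from the x-axis; with |LQ| = 28.8, Q = (35.60, 4.533). ∠LQG = 107.0° gives QG at 61.50° from the x-axis; with |QG| = 25.2, G = (47.63, 26.68). Then |FG| = |G − F| = 54.59.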